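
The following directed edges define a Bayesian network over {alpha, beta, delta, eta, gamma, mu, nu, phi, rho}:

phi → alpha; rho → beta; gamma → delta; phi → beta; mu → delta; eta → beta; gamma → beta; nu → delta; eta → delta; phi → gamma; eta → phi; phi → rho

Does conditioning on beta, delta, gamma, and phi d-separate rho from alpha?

Yes — rho and alpha are d-separated given {beta, delta, gamma, phi}.

Enumerating the 6 paths from rho to alpha and testing each for blocking by {beta, delta, gamma, phi}:
  1. rho → beta ← eta → delta ← gamma ← phi → alpha — beta:collider[open]; eta:fork[open]; delta:collider[open]; gamma:chain[blocks]; phi:fork[blocks] ⇒ blocked
  2. rho → beta ← eta → phi → alpha — beta:collider[open]; eta:fork[open]; phi:chain[blocks] ⇒ blocked
  3. rho → beta ← gamma → delta ← eta → phi → alpha — beta:collider[open]; gamma:fork[blocks]; delta:collider[open]; eta:fork[open]; phi:chain[blocks] ⇒ blocked
  4. rho → beta ← gamma ← phi → alpha — beta:collider[open]; gamma:chain[blocks]; phi:fork[blocks] ⇒ blocked
  5. rho → beta ← phi → alpha — beta:collider[open]; phi:fork[blocks] ⇒ blocked
  6. rho ← phi → alpha — phi:fork[blocks] ⇒ blocked
Every path is blocked, so rho and alpha are d-separated given {beta, delta, gamma, phi}.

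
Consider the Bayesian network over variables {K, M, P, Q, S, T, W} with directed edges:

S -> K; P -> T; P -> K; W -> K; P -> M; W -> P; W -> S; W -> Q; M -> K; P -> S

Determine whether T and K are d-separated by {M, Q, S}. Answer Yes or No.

No — T and K are not d-separated given {M, Q, S}.

Enumerating the 6 paths from T to K and testing each for blocking by {M, Q, S}:
Path 1: T ← P → K
  P is a fork and P is not conditioned on — no node blocks this path, so it is active.
Path 2: T ← P → S → K
  S is a chain here and S is conditioned on, so the path is blocked at S.
Path 3: T ← P → S ← W → K
  P is a fork and P is not conditioned on; S is a collider and S is conditioned on, which opens it; W is a fork and W is not conditioned on — no node blocks this path, so it is active.
Path 4: T ← P ← W → K
  P is a chain and P is not conditioned on; W is a fork and W is not conditioned on — no node blocks this path, so it is active.
Path 5: T ← P ← W → S → K
  S is a chain here and S is conditioned on, so the path is blocked at S.
Path 6: T ← P → M → K
  M is a chain here and M is conditioned on, so the path is blocked at M.
At least one path is unblocked, so d-separation fails.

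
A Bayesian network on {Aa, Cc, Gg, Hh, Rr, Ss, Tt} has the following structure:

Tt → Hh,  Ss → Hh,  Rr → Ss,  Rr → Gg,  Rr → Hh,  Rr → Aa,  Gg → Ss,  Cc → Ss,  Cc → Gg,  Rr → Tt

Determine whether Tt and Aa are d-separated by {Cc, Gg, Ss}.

Enumerating the 5 paths from Tt to Aa and testing each for blocking by {Cc, Gg, Ss}:
Path 1: Tt ← Rr → Aa
  Rr is a fork and Rr is not conditioned on — no node blocks this path, so it is active.
Path 2: Tt → Hh ← Ss ← Cc → Gg ← Rr → Aa
  Hh is a collider here and neither Hh nor any of its descendants is conditioned on, so the collider stays closed — the path is blocked at Hh.
Path 3: Tt → Hh ← Ss ← Rr → Aa
  Hh is a collider here and neither Hh nor any of its descendants is conditioned on, so the collider stays closed — the path is blocked at Hh.
Path 4: Tt → Hh ← Ss ← Gg ← Rr → Aa
  Hh is a collider here and neither Hh nor any of its descendants is conditioned on, so the collider stays closed — the path is blocked at Hh.
Path 5: Tt → Hh ← Rr → Aa
  Hh is a collider here and neither Hh nor any of its descendants is conditioned on, so the collider stays closed — the path is blocked at Hh.
At least one path is unblocked, so d-separation fails.

No — Tt and Aa are not d-separated given {Cc, Gg, Ss}.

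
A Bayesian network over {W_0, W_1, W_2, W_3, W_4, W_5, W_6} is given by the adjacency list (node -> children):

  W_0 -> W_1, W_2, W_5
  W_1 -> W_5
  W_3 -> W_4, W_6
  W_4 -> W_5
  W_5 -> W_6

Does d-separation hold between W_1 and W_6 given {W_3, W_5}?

Enumerating the 4 paths from W_1 to W_6 and testing each for blocking by {W_3, W_5}:
Path 1: W_1 → W_5 ← W_4 ← W_3 → W_6
  W_3 is a fork here and W_3 is conditioned on, so the path is blocked at W_3.
Path 2: W_1 → W_5 → W_6
  W_5 is a chain here and W_5 is conditioned on, so the path is blocked at W_5.
Path 3: W_1 ← W_0 → W_5 ← W_4 ← W_3 → W_6
  W_3 is a fork here and W_3 is conditioned on, so the path is blocked at W_3.
Path 4: W_1 ← W_0 → W_5 → W_6
  W_5 is a chain here and W_5 is conditioned on, so the path is blocked at W_5.
Since every path is blocked, d-separation holds.

Yes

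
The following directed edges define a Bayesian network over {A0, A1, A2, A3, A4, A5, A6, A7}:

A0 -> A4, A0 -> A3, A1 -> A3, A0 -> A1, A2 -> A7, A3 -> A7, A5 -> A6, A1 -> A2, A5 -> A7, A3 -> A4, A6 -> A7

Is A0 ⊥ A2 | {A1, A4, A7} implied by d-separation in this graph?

No — A0 and A2 are not d-separated given {A1, A4, A7}.

6 paths connect A0 and A2; each must be blocked for d-separation to hold:
  1. A0 → A3 → A7 ← A2 — A3:chain[open]; A7:collider[open] ⇒ active
  2. A0 → A3 ← A1 → A2 — A3:collider[open]; A1:fork[blocks] ⇒ blocked
  3. A0 → A4 ← A3 → A7 ← A2 — A4:collider[open]; A3:fork[open]; A7:collider[open] ⇒ active
  4. A0 → A4 ← A3 ← A1 → A2 — A4:collider[open]; A3:chain[open]; A1:fork[blocks] ⇒ blocked
  5. A0 → A1 → A3 → A7 ← A2 — A1:chain[blocks]; A3:chain[open]; A7:collider[open] ⇒ blocked
  6. A0 → A1 → A2 — A1:chain[blocks] ⇒ blocked
At least one path is unblocked, so d-separation fails.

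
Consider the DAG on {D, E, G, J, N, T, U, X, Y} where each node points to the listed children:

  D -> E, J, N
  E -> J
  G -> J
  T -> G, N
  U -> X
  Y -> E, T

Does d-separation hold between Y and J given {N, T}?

Enumerating the 6 paths from Y to J and testing each for blocking by {N, T}:
Path 1: Y → E ← D → N ← T → G → J
  E is a collider here and neither E nor any of its descendants is conditioned on, so the collider stays closed — the path is blocked at E.
Path 2: Y → E ← D → J
  E is a collider here and neither E nor any of its descendants is conditioned on, so the collider stays closed — the path is blocked at E.
Path 3: Y → E → J
  E is a chain and E is not conditioned on — no node blocks this path, so it is active.
Path 4: Y → T → N ← D → E → J
  T is a chain here and T is conditioned on, so the path is blocked at T.
Path 5: Y → T → N ← D → J
  T is a chain here and T is conditioned on, so the path is blocked at T.
Path 6: Y → T → G → J
  T is a chain here and T is conditioned on, so the path is blocked at T.
At least one path is unblocked, so d-separation fails.

No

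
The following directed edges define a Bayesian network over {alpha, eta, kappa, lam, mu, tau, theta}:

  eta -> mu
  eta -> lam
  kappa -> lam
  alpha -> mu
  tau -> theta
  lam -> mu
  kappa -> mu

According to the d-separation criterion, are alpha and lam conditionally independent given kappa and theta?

Yes

We examine all 3 paths between alpha and lam:
Path 1: alpha → mu ← kappa → lam
  mu is a collider here and neither mu nor any of its descendants is conditioned on, so the collider stays closed — the path is blocked at mu.
Path 2: alpha → mu ← lam
  mu is a collider here and neither mu nor any of its descendants is conditioned on, so the collider stays closed — the path is blocked at mu.
Path 3: alpha → mu ← eta → lam
  mu is a collider here and neither mu nor any of its descendants is conditioned on, so the collider stays closed — the path is blocked at mu.
Since every path is blocked, d-separation holds.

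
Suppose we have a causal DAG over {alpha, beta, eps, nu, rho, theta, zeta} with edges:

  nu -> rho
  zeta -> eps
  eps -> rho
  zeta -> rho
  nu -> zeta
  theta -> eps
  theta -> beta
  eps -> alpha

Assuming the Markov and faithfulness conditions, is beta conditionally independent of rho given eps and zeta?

Enumerating the 3 paths from beta to rho and testing each for blocking by {eps, zeta}:
Path 1: beta ← theta → eps → rho
  eps is a chain here and eps is conditioned on, so the path is blocked at eps.
Path 2: beta ← theta → eps ← zeta ← nu → rho
  zeta is a chain here and zeta is conditioned on, so the path is blocked at zeta.
Path 3: beta ← theta → eps ← zeta → rho
  zeta is a fork here and zeta is conditioned on, so the path is blocked at zeta.
All paths are blocked; beta ⊥ rho | {eps, zeta} holds.

Yes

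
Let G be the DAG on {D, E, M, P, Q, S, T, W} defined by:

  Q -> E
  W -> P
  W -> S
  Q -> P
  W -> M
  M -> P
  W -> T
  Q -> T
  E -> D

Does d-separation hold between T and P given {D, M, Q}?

3 paths connect T and P; each must be blocked for d-separation to hold:
Path 1: T ← W → P
  W is a fork and W is not conditioned on — no node blocks this path, so it is active.
Path 2: T ← W → M → P
  M is a chain here and M is conditioned on, so the path is blocked at M.
Path 3: T ← Q → P
  Q is a fork here and Q is conditioned on, so the path is blocked at Q.
Because an active path exists, T and P are not d-separated.

No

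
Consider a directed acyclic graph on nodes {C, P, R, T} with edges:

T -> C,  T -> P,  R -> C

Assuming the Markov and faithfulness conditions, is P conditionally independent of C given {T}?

Yes

The only undirected path from P to C is:
  1. P ← T → C — T:fork[blocks] ⇒ blocked
Since every path is blocked, d-separation holds.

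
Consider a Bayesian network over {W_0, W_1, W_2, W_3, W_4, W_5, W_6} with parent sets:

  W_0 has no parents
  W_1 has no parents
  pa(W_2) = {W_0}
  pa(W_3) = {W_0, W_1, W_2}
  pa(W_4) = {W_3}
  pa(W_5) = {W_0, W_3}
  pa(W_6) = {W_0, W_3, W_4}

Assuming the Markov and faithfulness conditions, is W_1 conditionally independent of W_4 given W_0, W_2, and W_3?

There are 5 undirected paths between W_1 and W_4; checking each against the conditioning set {W_0, W_2, W_3}:
Path 1: W_1 → W_3 ← W_2 ← W_0 → W_6 ← W_4
  W_2 is a chain here and W_2 is conditioned on, so the path is blocked at W_2.
Path 2: W_1 → W_3 → W_6 ← W_4
  W_3 is a chain here and W_3 is conditioned on, so the path is blocked at W_3.
Path 3: W_1 → W_3 ← W_0 → W_6 ← W_4
  W_0 is a fork here and W_0 is conditioned on, so the path is blocked at W_0.
Path 4: W_1 → W_3 → W_5 ← W_0 → W_6 ← W_4
  W_3 is a chain here and W_3 is conditioned on, so the path is blocked at W_3.
Path 5: W_1 → W_3 → W_4
  W_3 is a chain here and W_3 is conditioned on, so the path is blocked at W_3.
Since every path is blocked, d-separation holds.

Yes — W_1 and W_4 are d-separated given {W_0, W_2, W_3}.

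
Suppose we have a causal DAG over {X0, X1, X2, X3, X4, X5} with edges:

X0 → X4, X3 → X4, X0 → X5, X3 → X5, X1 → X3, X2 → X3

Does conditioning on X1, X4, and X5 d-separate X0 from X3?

No — X0 and X3 are not d-separated given {X1, X4, X5}.

Enumerating the 2 paths from X0 to X3 and testing each for blocking by {X1, X4, X5}:
Path 1: X0 → X5 ← X3
  X5 is a collider and X5 is conditioned on, which opens it — no node blocks this path, so it is active.
Path 2: X0 → X4 ← X3
  X4 is a collider and X4 is conditioned on, which opens it — no node blocks this path, so it is active.
At least one path is unblocked, so d-separation fails.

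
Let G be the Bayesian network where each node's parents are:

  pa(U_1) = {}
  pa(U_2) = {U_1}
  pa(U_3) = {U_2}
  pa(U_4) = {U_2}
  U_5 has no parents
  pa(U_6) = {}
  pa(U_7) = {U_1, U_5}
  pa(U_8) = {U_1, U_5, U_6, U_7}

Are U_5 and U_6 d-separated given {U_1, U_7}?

We examine all 3 paths between U_5 and U_6:
Path 1: U_5 → U_7 ← U_1 → U_8 ← U_6
  U_1 is a fork here and U_1 is conditioned on, so the path is blocked at U_1.
Path 2: U_5 → U_7 → U_8 ← U_6
  U_7 is a chain here and U_7 is conditioned on, so the path is blocked at U_7.
Path 3: U_5 → U_8 ← U_6
  U_8 is a collider here and neither U_8 nor any of its descendants is conditioned on, so the collider stays closed — the path is blocked at U_8.
Every path is blocked, so U_5 and U_6 are d-separated given {U_1, U_7}.

Yes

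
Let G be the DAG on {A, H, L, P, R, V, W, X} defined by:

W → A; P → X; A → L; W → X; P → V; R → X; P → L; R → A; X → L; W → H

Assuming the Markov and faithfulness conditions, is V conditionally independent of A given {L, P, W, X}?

Yes — V and A are d-separated given {L, P, W, X}.

6 paths connect V and A; each must be blocked for d-separation to hold:
  1. V ← P → L ← A — P:fork[blocks]; L:collider[open] ⇒ blocked
  2. V ← P → L ← X ← R → A — P:fork[blocks]; L:collider[open]; X:chain[blocks]; R:fork[open] ⇒ blocked
  3. V ← P → L ← X ← W → A — P:fork[blocks]; L:collider[open]; X:chain[blocks]; W:fork[blocks] ⇒ blocked
  4. V ← P → X ← R → A — P:fork[blocks]; X:collider[open]; R:fork[open] ⇒ blocked
  5. V ← P → X ← W → A — P:fork[blocks]; X:collider[open]; W:fork[blocks] ⇒ blocked
  6. V ← P → X → L ← A — P:fork[blocks]; X:chain[blocks]; L:collider[open] ⇒ blocked
Since every path is blocked, d-separation holds.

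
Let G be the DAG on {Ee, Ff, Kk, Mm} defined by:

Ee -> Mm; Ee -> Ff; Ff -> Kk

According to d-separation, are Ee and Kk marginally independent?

No — Ee and Kk are not d-separated given ∅.

Only one path connects Ee and Kk:
Path 1: Ee → Ff → Kk
  Ff is a chain and Ff is not conditioned on — no node blocks this path, so it is active.
Because an active path exists, Ee and Kk are not d-separated.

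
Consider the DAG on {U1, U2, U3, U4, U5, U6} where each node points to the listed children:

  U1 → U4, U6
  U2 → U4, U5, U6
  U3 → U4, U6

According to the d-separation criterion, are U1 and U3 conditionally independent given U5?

Enumerating the 4 paths from U1 to U3 and testing each for blocking by {U5}:
  1. U1 → U4 ← U2 → U6 ← U3 — U4:collider[blocks]; U2:fork[open]; U6:collider[blocks] ⇒ blocked
  2. U1 → U4 ← U3 — U4:collider[blocks] ⇒ blocked
  3. U1 → U6 ← U2 → U4 ← U3 — U6:collider[blocks]; U2:fork[open]; U4:collider[blocks] ⇒ blocked
  4. U1 → U6 ← U3 — U6:collider[blocks] ⇒ blocked
All paths are blocked; U1 ⊥ U3 | {U5} holds.

Yes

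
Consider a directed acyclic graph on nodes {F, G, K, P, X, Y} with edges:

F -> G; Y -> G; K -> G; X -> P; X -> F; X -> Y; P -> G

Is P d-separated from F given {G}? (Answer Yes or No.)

We examine all 4 paths between P and F:
Path 1: P ← X → Y → G ← F
  X is a fork and X is not conditioned on; Y is a chain and Y is not conditioned on; G is a collider and G is conditioned on, which opens it — no node blocks this path, so it is active.
Path 2: P ← X → F
  X is a fork and X is not conditioned on — no node blocks this path, so it is active.
Path 3: P → G ← Y ← X → F
  G is a collider and G is conditioned on, which opens it; Y is a chain and Y is not conditioned on; X is a fork and X is not conditioned on — no node blocks this path, so it is active.
Path 4: P → G ← F
  G is a collider and G is conditioned on, which opens it — no node blocks this path, so it is active.
At least one path is unblocked, so d-separation fails.

No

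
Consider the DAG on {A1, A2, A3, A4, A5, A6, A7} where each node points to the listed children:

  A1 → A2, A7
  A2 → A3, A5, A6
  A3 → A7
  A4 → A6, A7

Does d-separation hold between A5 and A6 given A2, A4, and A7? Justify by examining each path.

There are 3 undirected paths between A5 and A6; checking each against the conditioning set {A2, A4, A7}:
Path 1: A5 ← A2 → A6
  A2 is a fork here and A2 is conditioned on, so the path is blocked at A2.
Path 2: A5 ← A2 → A3 → A7 ← A4 → A6
  A2 is a fork here and A2 is conditioned on, so the path is blocked at A2.
Path 3: A5 ← A2 ← A1 → A7 ← A4 → A6
  A2 is a chain here and A2 is conditioned on, so the path is blocked at A2.
All paths are blocked; A5 ⊥ A6 | {A2, A4, A7} holds.

Yes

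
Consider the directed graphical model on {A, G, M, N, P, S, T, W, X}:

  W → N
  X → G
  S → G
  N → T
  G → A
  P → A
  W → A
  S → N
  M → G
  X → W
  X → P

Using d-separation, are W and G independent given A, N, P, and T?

Enumerating the 5 paths from W to G and testing each for blocking by {A, N, P, T}:
Path 1: W ← X → G
  X is a fork and X is not conditioned on — no node blocks this path, so it is active.
Path 2: W ← X → P → A ← G
  P is a chain here and P is conditioned on, so the path is blocked at P.
Path 3: W → A ← G
  A is a collider and A is conditioned on, which opens it — no node blocks this path, so it is active.
Path 4: W → A ← P ← X → G
  P is a chain here and P is conditioned on, so the path is blocked at P.
Path 5: W → N ← S → G
  N is a collider and N is conditioned on, which opens it; S is a fork and S is not conditioned on — no node blocks this path, so it is active.
At least one path is unblocked, so d-separation fails.

No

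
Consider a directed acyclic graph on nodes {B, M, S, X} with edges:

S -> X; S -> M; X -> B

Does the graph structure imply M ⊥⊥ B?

Only one path connects M and B:
  1. M ← S → X → B — S:fork[open]; X:chain[open] ⇒ active
At least one path is unblocked, so d-separation fails.

No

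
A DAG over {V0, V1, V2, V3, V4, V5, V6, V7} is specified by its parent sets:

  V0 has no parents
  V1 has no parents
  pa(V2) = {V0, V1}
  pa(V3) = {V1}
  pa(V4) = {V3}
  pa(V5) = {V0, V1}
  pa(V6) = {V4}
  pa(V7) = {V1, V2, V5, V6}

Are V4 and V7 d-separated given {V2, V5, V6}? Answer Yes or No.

We examine all 6 paths between V4 and V7:
Path 1: V4 → V6 → V7
  V6 is a chain here and V6 is conditioned on, so the path is blocked at V6.
Path 2: V4 ← V3 ← V1 → V7
  V3 is a chain and V3 is not conditioned on; V1 is a fork and V1 is not conditioned on — no node blocks this path, so it is active.
Path 3: V4 ← V3 ← V1 → V2 ← V0 → V5 → V7
  V5 is a chain here and V5 is conditioned on, so the path is blocked at V5.
Path 4: V4 ← V3 ← V1 → V2 → V7
  V2 is a chain here and V2 is conditioned on, so the path is blocked at V2.
Path 5: V4 ← V3 ← V1 → V5 ← V0 → V2 → V7
  V2 is a chain here and V2 is conditioned on, so the path is blocked at V2.
Path 6: V4 ← V3 ← V1 → V5 → V7
  V5 is a chain here and V5 is conditioned on, so the path is blocked at V5.
Since the path V4 ← V3 ← V1 → V7 is active, V4 and V7 are not d-separated given {V2, V5, V6}.

No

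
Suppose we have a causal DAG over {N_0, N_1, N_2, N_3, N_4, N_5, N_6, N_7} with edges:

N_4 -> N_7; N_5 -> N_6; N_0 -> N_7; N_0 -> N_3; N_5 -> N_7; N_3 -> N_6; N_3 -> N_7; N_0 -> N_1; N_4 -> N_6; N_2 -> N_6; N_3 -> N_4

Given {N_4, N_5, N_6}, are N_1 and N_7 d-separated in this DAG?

No

Enumerating the 6 paths from N_1 to N_7 and testing each for blocking by {N_4, N_5, N_6}:
Path 1: N_1 ← N_0 → N_3 → N_6 ← N_5 → N_7
  N_5 is a fork here and N_5 is conditioned on, so the path is blocked at N_5.
Path 2: N_1 ← N_0 → N_3 → N_6 ← N_4 → N_7
  N_4 is a fork here and N_4 is conditioned on, so the path is blocked at N_4.
Path 3: N_1 ← N_0 → N_3 → N_7
  N_0 is a fork and N_0 is not conditioned on; N_3 is a chain and N_3 is not conditioned on — no node blocks this path, so it is active.
Path 4: N_1 ← N_0 → N_3 → N_4 → N_6 ← N_5 → N_7
  N_4 is a chain here and N_4 is conditioned on, so the path is blocked at N_4.
Path 5: N_1 ← N_0 → N_3 → N_4 → N_7
  N_4 is a chain here and N_4 is conditioned on, so the path is blocked at N_4.
Path 6: N_1 ← N_0 → N_7
  N_0 is a fork and N_0 is not conditioned on — no node blocks this path, so it is active.
Since the path N_1 ← N_0 → N_3 → N_7 is active, N_1 and N_7 are not d-separated given {N_4, N_5, N_6}.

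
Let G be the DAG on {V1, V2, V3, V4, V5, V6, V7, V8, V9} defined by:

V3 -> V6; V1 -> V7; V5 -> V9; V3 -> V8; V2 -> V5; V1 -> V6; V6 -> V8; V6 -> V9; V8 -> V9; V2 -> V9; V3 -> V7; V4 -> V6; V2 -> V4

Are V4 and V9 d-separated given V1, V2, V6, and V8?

Yes

6 paths connect V4 and V9; each must be blocked for d-separation to hold:
Path 1: V4 ← V2 → V5 → V9
  V2 is a fork here and V2 is conditioned on, so the path is blocked at V2.
Path 2: V4 ← V2 → V9
  V2 is a fork here and V2 is conditioned on, so the path is blocked at V2.
Path 3: V4 → V6 → V8 → V9
  V6 is a chain here and V6 is conditioned on, so the path is blocked at V6.
Path 4: V4 → V6 → V9
  V6 is a chain here and V6 is conditioned on, so the path is blocked at V6.
Path 5: V4 → V6 ← V3 → V8 → V9
  V8 is a chain here and V8 is conditioned on, so the path is blocked at V8.
Path 6: V4 → V6 ← V1 → V7 ← V3 → V8 → V9
  V1 is a fork here and V1 is conditioned on, so the path is blocked at V1.
All paths are blocked; V4 ⊥ V9 | {V1, V2, V6, V8} holds.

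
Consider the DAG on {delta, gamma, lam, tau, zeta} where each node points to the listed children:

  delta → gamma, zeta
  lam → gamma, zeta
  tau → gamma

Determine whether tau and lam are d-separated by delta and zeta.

We examine all 2 paths between tau and lam:
Path 1: tau → gamma ← delta → zeta ← lam
  gamma is a collider here and neither gamma nor any of its descendants is conditioned on, so the collider stays closed — the path is blocked at gamma.
Path 2: tau → gamma ← lam
  gamma is a collider here and neither gamma nor any of its descendants is conditioned on, so the collider stays closed — the path is blocked at gamma.
Every path is blocked, so tau and lam are d-separated given {delta, zeta}.

Yes — tau and lam are d-separated given {delta, zeta}.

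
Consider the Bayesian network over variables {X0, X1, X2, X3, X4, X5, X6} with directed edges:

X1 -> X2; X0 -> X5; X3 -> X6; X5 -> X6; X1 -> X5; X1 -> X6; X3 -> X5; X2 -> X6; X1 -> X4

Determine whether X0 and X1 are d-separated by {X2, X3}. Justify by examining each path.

Yes — X0 and X1 are d-separated given {X2, X3}.

There are 5 undirected paths between X0 and X1; checking each against the conditioning set {X2, X3}:
Path 1: X0 → X5 → X6 ← X2 ← X1
  X6 is a collider here and neither X6 nor any of its descendants is conditioned on, so the collider stays closed — the path is blocked at X6.
Path 2: X0 → X5 → X6 ← X1
  X6 is a collider here and neither X6 nor any of its descendants is conditioned on, so the collider stays closed — the path is blocked at X6.
Path 3: X0 → X5 ← X3 → X6 ← X2 ← X1
  X5 is a collider here and neither X5 nor any of its descendants is conditioned on, so the collider stays closed — the path is blocked at X5.
Path 4: X0 → X5 ← X3 → X6 ← X1
  X5 is a collider here and neither X5 nor any of its descendants is conditioned on, so the collider stays closed — the path is blocked at X5.
Path 5: X0 → X5 ← X1
  X5 is a collider here and neither X5 nor any of its descendants is conditioned on, so the collider stays closed — the path is blocked at X5.
Every path is blocked, so X0 and X1 are d-separated given {X2, X3}.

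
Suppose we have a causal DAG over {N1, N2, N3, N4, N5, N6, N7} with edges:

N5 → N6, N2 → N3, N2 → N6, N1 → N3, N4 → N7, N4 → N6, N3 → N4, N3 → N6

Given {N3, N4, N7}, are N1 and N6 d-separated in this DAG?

No

Enumerating the 3 paths from N1 to N6 and testing each for blocking by {N3, N4, N7}:
  1. N1 → N3 → N6 — N3:chain[blocks] ⇒ blocked
  2. N1 → N3 → N4 → N6 — N3:chain[blocks]; N4:chain[blocks] ⇒ blocked
  3. N1 → N3 ← N2 → N6 — N3:collider[open]; N2:fork[open] ⇒ active
At least one path is unblocked, so d-separation fails.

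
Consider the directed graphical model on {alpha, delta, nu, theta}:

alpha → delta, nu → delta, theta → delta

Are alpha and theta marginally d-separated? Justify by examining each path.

Yes

The only undirected path from alpha to theta is:
  1. alpha → delta ← theta — delta:collider[blocks] ⇒ blocked
Since every path is blocked, d-separation holds.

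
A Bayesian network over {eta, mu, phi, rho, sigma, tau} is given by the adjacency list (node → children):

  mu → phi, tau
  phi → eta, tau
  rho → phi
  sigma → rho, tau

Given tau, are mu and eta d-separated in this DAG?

No

There are 3 undirected paths between mu and eta; checking each against the conditioning set {tau}:
  1. mu → phi → eta — phi:chain[open] ⇒ active
  2. mu → tau ← phi → eta — tau:collider[open]; phi:fork[open] ⇒ active
  3. mu → tau ← sigma → rho → phi → eta — tau:collider[open]; sigma:fork[open]; rho:chain[open]; phi:chain[open] ⇒ active
At least one path is unblocked, so d-separation fails.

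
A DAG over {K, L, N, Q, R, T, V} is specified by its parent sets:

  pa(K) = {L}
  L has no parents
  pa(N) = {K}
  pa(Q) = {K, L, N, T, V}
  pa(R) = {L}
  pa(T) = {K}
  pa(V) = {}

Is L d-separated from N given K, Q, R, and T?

No

Enumerating the 6 paths from L to N and testing each for blocking by {K, Q, R, T}:
Path 1: L → K → T → Q ← N
  K is a chain here and K is conditioned on, so the path is blocked at K.
Path 2: L → K → N
  K is a chain here and K is conditioned on, so the path is blocked at K.
Path 3: L → K → Q ← N
  K is a chain here and K is conditioned on, so the path is blocked at K.
Path 4: L → Q ← K → N
  K is a fork here and K is conditioned on, so the path is blocked at K.
Path 5: L → Q ← T ← K → N
  T is a chain here and T is conditioned on, so the path is blocked at T.
Path 6: L → Q ← N
  Q is a collider and Q is conditioned on, which opens it — no node blocks this path, so it is active.
At least one path is unblocked, so d-separation fails.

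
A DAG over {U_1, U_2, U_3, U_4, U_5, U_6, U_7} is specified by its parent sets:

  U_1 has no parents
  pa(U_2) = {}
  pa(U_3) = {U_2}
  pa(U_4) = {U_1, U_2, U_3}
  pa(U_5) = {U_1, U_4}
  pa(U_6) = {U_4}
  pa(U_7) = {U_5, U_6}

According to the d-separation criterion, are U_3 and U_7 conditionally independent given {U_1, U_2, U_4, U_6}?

Yes

There are 6 undirected paths between U_3 and U_7; checking each against the conditioning set {U_1, U_2, U_4, U_6}:
Path 1: U_3 ← U_2 → U_4 ← U_1 → U_5 → U_7
  U_2 is a fork here and U_2 is conditioned on, so the path is blocked at U_2.
Path 2: U_3 ← U_2 → U_4 → U_5 → U_7
  U_2 is a fork here and U_2 is conditioned on, so the path is blocked at U_2.
Path 3: U_3 ← U_2 → U_4 → U_6 → U_7
  U_2 is a fork here and U_2 is conditioned on, so the path is blocked at U_2.
Path 4: U_3 → U_4 ← U_1 → U_5 → U_7
  U_1 is a fork here and U_1 is conditioned on, so the path is blocked at U_1.
Path 5: U_3 → U_4 → U_5 → U_7
  U_4 is a chain here and U_4 is conditioned on, so the path is blocked at U_4.
Path 6: U_3 → U_4 → U_6 → U_7
  U_4 is a chain here and U_4 is conditioned on, so the path is blocked at U_4.
Every path is blocked, so U_3 and U_7 are d-separated given {U_1, U_2, U_4, U_6}.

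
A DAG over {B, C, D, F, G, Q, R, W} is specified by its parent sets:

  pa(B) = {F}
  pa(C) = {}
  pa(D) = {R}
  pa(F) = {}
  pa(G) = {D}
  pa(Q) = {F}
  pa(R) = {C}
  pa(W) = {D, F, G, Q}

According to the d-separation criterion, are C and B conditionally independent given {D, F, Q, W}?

Yes

4 paths connect C and B; each must be blocked for d-separation to hold:
  1. C → R → D → W ← Q ← F → B — R:chain[open]; D:chain[blocks]; W:collider[open]; Q:chain[blocks]; F:fork[blocks] ⇒ blocked
  2. C → R → D → W ← F → B — R:chain[open]; D:chain[blocks]; W:collider[open]; F:fork[blocks] ⇒ blocked
  3. C → R → D → G → W ← Q ← F → B — R:chain[open]; D:chain[blocks]; G:chain[open]; W:collider[open]; Q:chain[blocks]; F:fork[blocks] ⇒ blocked
  4. C → R → D → G → W ← F → B — R:chain[open]; D:chain[blocks]; G:chain[open]; W:collider[open]; F:fork[blocks] ⇒ blocked
All paths are blocked; C ⊥ B | {D, F, Q, W} holds.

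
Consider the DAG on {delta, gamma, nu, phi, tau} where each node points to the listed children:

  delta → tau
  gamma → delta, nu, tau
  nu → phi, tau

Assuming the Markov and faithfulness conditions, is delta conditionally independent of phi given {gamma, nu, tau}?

Yes

There are 4 undirected paths between delta and phi; checking each against the conditioning set {gamma, nu, tau}:
Path 1: delta ← gamma → nu → phi
  gamma is a fork here and gamma is conditioned on, so the path is blocked at gamma.
Path 2: delta ← gamma → tau ← nu → phi
  gamma is a fork here and gamma is conditioned on, so the path is blocked at gamma.
Path 3: delta → tau ← nu → phi
  nu is a fork here and nu is conditioned on, so the path is blocked at nu.
Path 4: delta → tau ← gamma → nu → phi
  gamma is a fork here and gamma is conditioned on, so the path is blocked at gamma.
All paths are blocked; delta ⊥ phi | {gamma, nu, tau} holds.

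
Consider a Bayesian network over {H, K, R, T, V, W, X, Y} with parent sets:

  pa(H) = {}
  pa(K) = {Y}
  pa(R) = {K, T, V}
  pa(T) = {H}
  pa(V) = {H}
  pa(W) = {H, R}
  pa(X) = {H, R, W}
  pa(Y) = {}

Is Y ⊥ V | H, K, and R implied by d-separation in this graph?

Yes — Y and V are d-separated given {H, K, R}.

We examine all 6 paths between Y and V:
Path 1: Y → K → R ← V
  K is a chain here and K is conditioned on, so the path is blocked at K.
Path 2: Y → K → R → W ← H → V
  K is a chain here and K is conditioned on, so the path is blocked at K.
Path 3: Y → K → R → W → X ← H → V
  K is a chain here and K is conditioned on, so the path is blocked at K.
Path 4: Y → K → R ← T ← H → V
  K is a chain here and K is conditioned on, so the path is blocked at K.
Path 5: Y → K → R → X ← W ← H → V
  K is a chain here and K is conditioned on, so the path is blocked at K.
Path 6: Y → K → R → X ← H → V
  K is a chain here and K is conditioned on, so the path is blocked at K.
Every path is blocked, so Y and V are d-separated given {H, K, R}.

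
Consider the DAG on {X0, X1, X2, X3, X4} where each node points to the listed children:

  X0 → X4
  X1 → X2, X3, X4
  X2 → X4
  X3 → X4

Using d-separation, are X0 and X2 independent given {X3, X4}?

There are 3 undirected paths between X0 and X2; checking each against the conditioning set {X3, X4}:
Path 1: X0 → X4 ← X2
  X4 is a collider and X4 is conditioned on, which opens it — no node blocks this path, so it is active.
Path 2: X0 → X4 ← X3 ← X1 → X2
  X3 is a chain here and X3 is conditioned on, so the path is blocked at X3.
Path 3: X0 → X4 ← X1 → X2
  X4 is a collider and X4 is conditioned on, which opens it; X1 is a fork and X1 is not conditioned on — no node blocks this path, so it is active.
Because an active path exists, X0 and X2 are not d-separated.

No — X0 and X2 are not d-separated given {X3, X4}.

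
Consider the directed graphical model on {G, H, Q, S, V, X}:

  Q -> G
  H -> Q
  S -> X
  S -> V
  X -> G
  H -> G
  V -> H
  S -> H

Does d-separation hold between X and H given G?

No

4 paths connect X and H; each must be blocked for d-separation to hold:
Path 1: X ← S → H
  S is a fork and S is not conditioned on — no node blocks this path, so it is active.
Path 2: X ← S → V → H
  S is a fork and S is not conditioned on; V is a chain and V is not conditioned on — no node blocks this path, so it is active.
Path 3: X → G ← H
  G is a collider and G is conditioned on, which opens it — no node blocks this path, so it is active.
Path 4: X → G ← Q ← H
  G is a collider and G is conditioned on, which opens it; Q is a chain and Q is not conditioned on — no node blocks this path, so it is active.
At least one path is unblocked, so d-separation fails.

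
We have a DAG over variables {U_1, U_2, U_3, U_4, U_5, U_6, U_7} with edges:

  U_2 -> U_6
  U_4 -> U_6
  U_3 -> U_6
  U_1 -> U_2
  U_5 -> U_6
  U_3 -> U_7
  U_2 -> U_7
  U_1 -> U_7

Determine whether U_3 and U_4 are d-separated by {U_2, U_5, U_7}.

Yes

Enumerating the 3 paths from U_3 to U_4 and testing each for blocking by {U_2, U_5, U_7}:
Path 1: U_3 → U_6 ← U_4
  U_6 is a collider here and neither U_6 nor any of its descendants is conditioned on, so the collider stays closed — the path is blocked at U_6.
Path 2: U_3 → U_7 ← U_1 → U_2 → U_6 ← U_4
  U_2 is a chain here and U_2 is conditioned on, so the path is blocked at U_2.
Path 3: U_3 → U_7 ← U_2 → U_6 ← U_4
  U_2 is a fork here and U_2 is conditioned on, so the path is blocked at U_2.
Since every path is blocked, d-separation holds.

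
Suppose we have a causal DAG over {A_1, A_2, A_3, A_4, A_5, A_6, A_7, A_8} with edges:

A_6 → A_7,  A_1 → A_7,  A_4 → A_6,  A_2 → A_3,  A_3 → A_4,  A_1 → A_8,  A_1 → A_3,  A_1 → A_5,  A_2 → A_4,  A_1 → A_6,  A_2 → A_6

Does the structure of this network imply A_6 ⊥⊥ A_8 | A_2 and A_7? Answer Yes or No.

6 paths connect A_6 and A_8; each must be blocked for d-separation to hold:
Path 1: A_6 ← A_2 → A_4 ← A_3 ← A_1 → A_8
  A_2 is a fork here and A_2 is conditioned on, so the path is blocked at A_2.
Path 2: A_6 ← A_2 → A_3 ← A_1 → A_8
  A_2 is a fork here and A_2 is conditioned on, so the path is blocked at A_2.
Path 3: A_6 ← A_4 ← A_2 → A_3 ← A_1 → A_8
  A_2 is a fork here and A_2 is conditioned on, so the path is blocked at A_2.
Path 4: A_6 ← A_4 ← A_3 ← A_1 → A_8
  A_4 is a chain and A_4 is not conditioned on; A_3 is a chain and A_3 is not conditioned on; A_1 is a fork and A_1 is not conditioned on — no node blocks this path, so it is active.
Path 5: A_6 → A_7 ← A_1 → A_8
  A_7 is a collider and A_7 is conditioned on, which opens it; A_1 is a fork and A_1 is not conditioned on — no node blocks this path, so it is active.
Path 6: A_6 ← A_1 → A_8
  A_1 is a fork and A_1 is not conditioned on — no node blocks this path, so it is active.
Since the path A_6 ← A_4 ← A_3 ← A_1 → A_8 is active, A_6 and A_8 are not d-separated given {A_2, A_7}.

No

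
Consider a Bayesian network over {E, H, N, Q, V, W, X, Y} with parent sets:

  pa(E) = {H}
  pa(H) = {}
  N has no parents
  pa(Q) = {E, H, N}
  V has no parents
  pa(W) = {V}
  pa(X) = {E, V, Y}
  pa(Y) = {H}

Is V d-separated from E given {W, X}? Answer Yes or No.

No

3 paths connect V and E; each must be blocked for d-separation to hold:
  1. V → X ← Y ← H → E — X:collider[open]; Y:chain[open]; H:fork[open] ⇒ active
  2. V → X ← Y ← H → Q ← E — X:collider[open]; Y:chain[open]; H:fork[open]; Q:collider[blocks] ⇒ blocked
  3. V → X ← E — X:collider[open] ⇒ active
Because an active path exists, V and E are not d-separated.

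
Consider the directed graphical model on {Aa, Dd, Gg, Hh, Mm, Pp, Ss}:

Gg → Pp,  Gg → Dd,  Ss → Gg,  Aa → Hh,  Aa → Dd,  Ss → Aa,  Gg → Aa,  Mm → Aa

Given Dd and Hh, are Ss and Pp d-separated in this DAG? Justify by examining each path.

Enumerating the 3 paths from Ss to Pp and testing each for blocking by {Dd, Hh}:
  1. Ss → Aa ← Gg → Pp — Aa:collider[open]; Gg:fork[open] ⇒ active
  2. Ss → Aa → Dd ← Gg → Pp — Aa:chain[open]; Dd:collider[open]; Gg:fork[open] ⇒ active
  3. Ss → Gg → Pp — Gg:chain[open] ⇒ active
At least one path is unblocked, so d-separation fails.

No — Ss and Pp are not d-separated given {Dd, Hh}.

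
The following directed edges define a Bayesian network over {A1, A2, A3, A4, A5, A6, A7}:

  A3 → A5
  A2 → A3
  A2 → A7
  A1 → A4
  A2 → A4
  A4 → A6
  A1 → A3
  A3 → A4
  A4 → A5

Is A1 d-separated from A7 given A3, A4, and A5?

No

6 paths connect A1 and A7; each must be blocked for d-separation to hold:
  1. A1 → A3 ← A2 → A7 — A3:collider[open]; A2:fork[open] ⇒ active
  2. A1 → A3 → A4 ← A2 → A7 — A3:chain[blocks]; A4:collider[open]; A2:fork[open] ⇒ blocked
  3. A1 → A3 → A5 ← A4 ← A2 → A7 — A3:chain[blocks]; A5:collider[open]; A4:chain[blocks]; A2:fork[open] ⇒ blocked
  4. A1 → A4 ← A3 ← A2 → A7 — A4:collider[open]; A3:chain[blocks]; A2:fork[open] ⇒ blocked
  5. A1 → A4 ← A2 → A7 — A4:collider[open]; A2:fork[open] ⇒ active
  6. A1 → A4 → A5 ← A3 ← A2 → A7 — A4:chain[blocks]; A5:collider[open]; A3:chain[blocks]; A2:fork[open] ⇒ blocked
Because an active path exists, A1 and A7 are not d-separated.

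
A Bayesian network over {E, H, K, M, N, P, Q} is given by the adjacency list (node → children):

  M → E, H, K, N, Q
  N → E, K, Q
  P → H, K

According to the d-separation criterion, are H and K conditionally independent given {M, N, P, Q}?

We examine all 5 paths between H and K:
Path 1: H ← P → K
  P is a fork here and P is conditioned on, so the path is blocked at P.
Path 2: H ← M → N → K
  M is a fork here and M is conditioned on, so the path is blocked at M.
Path 3: H ← M → K
  M is a fork here and M is conditioned on, so the path is blocked at M.
Path 4: H ← M → Q ← N → K
  M is a fork here and M is conditioned on, so the path is blocked at M.
Path 5: H ← M → E ← N → K
  M is a fork here and M is conditioned on, so the path is blocked at M.
All paths are blocked; H ⊥ K | {M, N, P, Q} holds.

Yes — H and K are d-separated given {M, N, P, Q}.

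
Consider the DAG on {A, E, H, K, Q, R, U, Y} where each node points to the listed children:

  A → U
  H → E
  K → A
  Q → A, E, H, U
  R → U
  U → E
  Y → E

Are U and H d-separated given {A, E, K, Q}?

6 paths connect U and H; each must be blocked for d-separation to hold:
Path 1: U ← A ← Q → E ← H
  A is a chain here and A is conditioned on, so the path is blocked at A.
Path 2: U ← A ← Q → H
  A is a chain here and A is conditioned on, so the path is blocked at A.
Path 3: U → E ← H
  E is a collider and E is conditioned on, which opens it — no node blocks this path, so it is active.
Path 4: U → E ← Q → H
  Q is a fork here and Q is conditioned on, so the path is blocked at Q.
Path 5: U ← Q → E ← H
  Q is a fork here and Q is conditioned on, so the path is blocked at Q.
Path 6: U ← Q → H
  Q is a fork here and Q is conditioned on, so the path is blocked at Q.
Since the path U → E ← H is active, U and H are not d-separated given {A, E, K, Q}.

No — U and H are not d-separated given {A, E, K, Q}.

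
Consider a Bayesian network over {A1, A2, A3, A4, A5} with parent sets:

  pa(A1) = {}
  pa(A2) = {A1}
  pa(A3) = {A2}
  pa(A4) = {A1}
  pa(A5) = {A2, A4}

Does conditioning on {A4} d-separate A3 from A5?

There are 2 undirected paths between A3 and A5; checking each against the conditioning set {A4}:
Path 1: A3 ← A2 ← A1 → A4 → A5
  A4 is a chain here and A4 is conditioned on, so the path is blocked at A4.
Path 2: A3 ← A2 → A5
  A2 is a fork and A2 is not conditioned on — no node blocks this path, so it is active.
Since the path A3 ← A2 → A5 is active, A3 and A5 are not d-separated given {A4}.

No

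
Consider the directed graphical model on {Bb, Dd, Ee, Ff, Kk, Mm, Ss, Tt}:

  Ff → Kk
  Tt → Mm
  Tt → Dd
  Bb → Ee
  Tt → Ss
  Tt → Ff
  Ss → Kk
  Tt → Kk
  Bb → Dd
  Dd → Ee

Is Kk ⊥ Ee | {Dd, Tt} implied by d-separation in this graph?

Yes

We examine all 6 paths between Kk and Ee:
  1. Kk ← Tt → Dd ← Bb → Ee — Tt:fork[blocks]; Dd:collider[open]; Bb:fork[open] ⇒ blocked
  2. Kk ← Tt → Dd → Ee — Tt:fork[blocks]; Dd:chain[blocks] ⇒ blocked
  3. Kk ← Ss ← Tt → Dd ← Bb → Ee — Ss:chain[open]; Tt:fork[blocks]; Dd:collider[open]; Bb:fork[open] ⇒ blocked
  4. Kk ← Ss ← Tt → Dd → Ee — Ss:chain[open]; Tt:fork[blocks]; Dd:chain[blocks] ⇒ blocked
  5. Kk ← Ff ← Tt → Dd ← Bb → Ee — Ff:chain[open]; Tt:fork[blocks]; Dd:collider[open]; Bb:fork[open] ⇒ blocked
  6. Kk ← Ff ← Tt → Dd → Ee — Ff:chain[open]; Tt:fork[blocks]; Dd:chain[blocks] ⇒ blocked
All paths are blocked; Kk ⊥ Ee | {Dd, Tt} holds.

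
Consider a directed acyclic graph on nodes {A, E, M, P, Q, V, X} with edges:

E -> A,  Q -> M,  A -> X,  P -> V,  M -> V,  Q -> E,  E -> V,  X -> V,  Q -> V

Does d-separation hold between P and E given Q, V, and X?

No

Enumerating the 4 paths from P to E and testing each for blocking by {Q, V, X}:
Path 1: P → V ← Q → E
  Q is a fork here and Q is conditioned on, so the path is blocked at Q.
Path 2: P → V ← M ← Q → E
  Q is a fork here and Q is conditioned on, so the path is blocked at Q.
Path 3: P → V ← E
  V is a collider and V is conditioned on, which opens it — no node blocks this path, so it is active.
Path 4: P → V ← X ← A ← E
  X is a chain here and X is conditioned on, so the path is blocked at X.
Because an active path exists, P and E are not d-separated.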